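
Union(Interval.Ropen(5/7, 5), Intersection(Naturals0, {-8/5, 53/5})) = Interval.Ropen(5/7, 5)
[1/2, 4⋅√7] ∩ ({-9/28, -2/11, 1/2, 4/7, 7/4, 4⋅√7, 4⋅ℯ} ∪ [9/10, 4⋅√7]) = {1/2, 4/7} ∪ [9/10, 4⋅√7]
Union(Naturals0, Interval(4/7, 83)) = Union(Interval(4/7, 83), Naturals0)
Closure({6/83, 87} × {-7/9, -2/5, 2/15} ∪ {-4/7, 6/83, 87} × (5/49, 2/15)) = ({6/83, 87} × {-7/9, -2/5, 2/15}) ∪ ({-4/7, 6/83, 87} × [5/49, 2/15])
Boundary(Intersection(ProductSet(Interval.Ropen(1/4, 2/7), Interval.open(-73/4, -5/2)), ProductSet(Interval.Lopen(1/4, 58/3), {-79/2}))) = EmptySet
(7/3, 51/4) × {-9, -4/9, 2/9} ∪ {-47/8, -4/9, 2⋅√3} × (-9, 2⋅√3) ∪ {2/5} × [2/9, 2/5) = ({2/5} × [2/9, 2/5)) ∪ ((7/3, 51/4) × {-9, -4/9, 2/9}) ∪ ({-47/8, -4/9, 2⋅√3} × (-9, 2⋅√3))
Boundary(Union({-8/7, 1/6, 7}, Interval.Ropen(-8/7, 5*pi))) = {-8/7, 5*pi}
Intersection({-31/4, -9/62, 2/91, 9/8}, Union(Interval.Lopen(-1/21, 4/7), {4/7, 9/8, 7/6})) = {2/91, 9/8}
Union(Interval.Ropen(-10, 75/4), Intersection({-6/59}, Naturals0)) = Interval.Ropen(-10, 75/4)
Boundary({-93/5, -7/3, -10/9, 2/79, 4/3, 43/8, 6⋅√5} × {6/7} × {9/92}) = {-93/5, -7/3, -10/9, 2/79, 4/3, 43/8, 6⋅√5} × {6/7} × {9/92}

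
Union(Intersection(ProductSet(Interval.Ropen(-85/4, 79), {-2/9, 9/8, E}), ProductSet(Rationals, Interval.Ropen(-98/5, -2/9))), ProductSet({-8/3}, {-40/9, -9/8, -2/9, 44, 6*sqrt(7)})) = ProductSet({-8/3}, {-40/9, -9/8, -2/9, 44, 6*sqrt(7)})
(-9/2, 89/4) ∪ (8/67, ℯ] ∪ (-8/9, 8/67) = (-9/2, 89/4)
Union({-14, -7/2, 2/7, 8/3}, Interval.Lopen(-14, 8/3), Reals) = Interval(-oo, oo)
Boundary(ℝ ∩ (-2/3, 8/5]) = {-2/3, 8/5}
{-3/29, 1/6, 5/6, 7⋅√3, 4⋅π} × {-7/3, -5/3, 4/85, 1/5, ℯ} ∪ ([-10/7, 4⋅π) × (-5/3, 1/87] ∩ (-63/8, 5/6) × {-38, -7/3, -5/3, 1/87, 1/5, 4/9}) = ([-10/7, 5/6) × {1/87}) ∪ ({-3/29, 1/6, 5/6, 7⋅√3, 4⋅π} × {-7/3, -5/3, 4/85, 1/5, ℯ})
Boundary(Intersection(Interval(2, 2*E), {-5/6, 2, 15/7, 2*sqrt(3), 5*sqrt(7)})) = {2, 15/7, 2*sqrt(3)}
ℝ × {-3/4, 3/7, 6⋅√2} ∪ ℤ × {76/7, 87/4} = (ℤ × {76/7, 87/4}) ∪ (ℝ × {-3/4, 3/7, 6⋅√2})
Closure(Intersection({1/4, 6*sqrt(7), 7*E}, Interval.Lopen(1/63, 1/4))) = {1/4}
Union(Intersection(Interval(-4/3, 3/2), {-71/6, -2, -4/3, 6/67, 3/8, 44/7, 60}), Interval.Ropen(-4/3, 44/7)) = Interval.Ropen(-4/3, 44/7)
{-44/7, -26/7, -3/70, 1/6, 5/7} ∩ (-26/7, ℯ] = {-3/70, 1/6, 5/7}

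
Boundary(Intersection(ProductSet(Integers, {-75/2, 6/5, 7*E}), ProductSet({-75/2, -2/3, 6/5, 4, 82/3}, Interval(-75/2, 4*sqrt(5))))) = ProductSet({4}, {-75/2, 6/5})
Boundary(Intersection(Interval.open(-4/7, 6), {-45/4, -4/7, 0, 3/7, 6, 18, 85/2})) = {0, 3/7}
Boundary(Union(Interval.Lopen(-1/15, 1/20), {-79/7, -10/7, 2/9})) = {-79/7, -10/7, -1/15, 1/20, 2/9}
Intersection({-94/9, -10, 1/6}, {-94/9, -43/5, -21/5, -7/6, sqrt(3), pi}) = {-94/9}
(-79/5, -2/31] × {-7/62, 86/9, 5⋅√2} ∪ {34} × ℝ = ({34} × ℝ) ∪ ((-79/5, -2/31] × {-7/62, 86/9, 5⋅√2})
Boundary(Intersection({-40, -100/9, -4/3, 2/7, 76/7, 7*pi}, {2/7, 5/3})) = {2/7}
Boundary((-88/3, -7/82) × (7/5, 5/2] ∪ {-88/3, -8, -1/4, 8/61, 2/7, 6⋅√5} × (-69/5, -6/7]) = ({-88/3, -7/82} × [7/5, 5/2]) ∪ ([-88/3, -7/82] × {7/5, 5/2}) ∪ ({-88/3, -8, -1/4, 8/61, 2/7, 6⋅√5} × [-69/5, -6/7])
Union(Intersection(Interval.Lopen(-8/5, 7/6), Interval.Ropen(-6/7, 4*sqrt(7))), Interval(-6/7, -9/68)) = Interval(-6/7, 7/6)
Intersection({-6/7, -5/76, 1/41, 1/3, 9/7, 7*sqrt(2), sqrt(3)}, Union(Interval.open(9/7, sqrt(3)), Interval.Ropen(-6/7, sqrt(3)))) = {-6/7, -5/76, 1/41, 1/3, 9/7}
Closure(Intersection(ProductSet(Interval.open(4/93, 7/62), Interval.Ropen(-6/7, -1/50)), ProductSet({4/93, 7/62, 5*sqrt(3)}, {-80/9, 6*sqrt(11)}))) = EmptySet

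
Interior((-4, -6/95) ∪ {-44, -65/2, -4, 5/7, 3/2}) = (-4, -6/95)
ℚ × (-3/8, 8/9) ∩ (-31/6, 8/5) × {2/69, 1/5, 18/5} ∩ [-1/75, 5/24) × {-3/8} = ∅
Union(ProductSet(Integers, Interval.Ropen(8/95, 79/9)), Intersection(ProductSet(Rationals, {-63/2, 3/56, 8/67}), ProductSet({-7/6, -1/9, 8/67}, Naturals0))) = ProductSet(Integers, Interval.Ropen(8/95, 79/9))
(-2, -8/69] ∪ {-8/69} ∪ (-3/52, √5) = (-2, -8/69] ∪ (-3/52, √5)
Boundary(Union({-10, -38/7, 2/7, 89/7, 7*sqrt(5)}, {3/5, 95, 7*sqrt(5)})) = {-10, -38/7, 2/7, 3/5, 89/7, 95, 7*sqrt(5)}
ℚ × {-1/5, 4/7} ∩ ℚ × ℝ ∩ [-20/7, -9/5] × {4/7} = (ℚ ∩ [-20/7, -9/5]) × {4/7}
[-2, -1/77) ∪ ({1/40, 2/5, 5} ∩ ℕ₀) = [-2, -1/77) ∪ {5}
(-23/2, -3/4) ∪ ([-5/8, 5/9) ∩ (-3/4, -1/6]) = (-23/2, -3/4) ∪ [-5/8, -1/6]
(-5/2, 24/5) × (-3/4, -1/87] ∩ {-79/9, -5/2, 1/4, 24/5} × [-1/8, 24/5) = {1/4} × [-1/8, -1/87]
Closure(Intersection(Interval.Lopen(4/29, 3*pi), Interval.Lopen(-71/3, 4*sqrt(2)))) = Interval(4/29, 4*sqrt(2))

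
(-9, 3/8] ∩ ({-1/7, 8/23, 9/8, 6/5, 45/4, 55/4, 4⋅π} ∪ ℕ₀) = {-1/7, 8/23} ∪ {0}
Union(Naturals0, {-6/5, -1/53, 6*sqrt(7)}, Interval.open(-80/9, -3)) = Union({-6/5, -1/53, 6*sqrt(7)}, Interval.open(-80/9, -3), Naturals0)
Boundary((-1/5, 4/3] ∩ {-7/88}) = {-7/88}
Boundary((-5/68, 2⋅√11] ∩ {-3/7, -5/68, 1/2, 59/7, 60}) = {1/2}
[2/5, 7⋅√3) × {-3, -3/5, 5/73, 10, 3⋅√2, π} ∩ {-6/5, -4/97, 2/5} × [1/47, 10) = {2/5} × {5/73, 3⋅√2, π}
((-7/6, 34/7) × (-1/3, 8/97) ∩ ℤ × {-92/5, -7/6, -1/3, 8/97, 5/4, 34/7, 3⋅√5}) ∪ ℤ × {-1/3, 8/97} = ℤ × {-1/3, 8/97}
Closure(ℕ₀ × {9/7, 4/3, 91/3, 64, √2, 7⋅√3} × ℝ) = ℕ₀ × {9/7, 4/3, 91/3, 64, √2, 7⋅√3} × ℝ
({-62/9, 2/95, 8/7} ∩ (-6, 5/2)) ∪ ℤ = ℤ ∪ {2/95, 8/7}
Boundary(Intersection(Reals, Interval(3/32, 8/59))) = {3/32, 8/59}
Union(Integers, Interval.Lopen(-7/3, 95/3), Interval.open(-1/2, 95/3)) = Union(Integers, Interval.Lopen(-7/3, 95/3))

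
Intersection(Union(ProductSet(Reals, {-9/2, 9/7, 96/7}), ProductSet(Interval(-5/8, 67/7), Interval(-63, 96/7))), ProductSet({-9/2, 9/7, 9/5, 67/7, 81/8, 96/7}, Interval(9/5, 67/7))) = ProductSet({9/7, 9/5, 67/7}, Interval(9/5, 67/7))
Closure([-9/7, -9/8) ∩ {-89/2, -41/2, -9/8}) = ∅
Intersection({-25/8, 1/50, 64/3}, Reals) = {-25/8, 1/50, 64/3}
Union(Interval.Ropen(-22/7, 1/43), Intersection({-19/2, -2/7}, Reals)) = Union({-19/2}, Interval.Ropen(-22/7, 1/43))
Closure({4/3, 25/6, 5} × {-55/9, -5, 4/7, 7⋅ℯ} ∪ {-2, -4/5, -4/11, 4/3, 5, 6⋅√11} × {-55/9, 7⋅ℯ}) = ({4/3, 25/6, 5} × {-55/9, -5, 4/7, 7⋅ℯ}) ∪ ({-2, -4/5, -4/11, 4/3, 5, 6⋅√11} × {-55/9, 7⋅ℯ})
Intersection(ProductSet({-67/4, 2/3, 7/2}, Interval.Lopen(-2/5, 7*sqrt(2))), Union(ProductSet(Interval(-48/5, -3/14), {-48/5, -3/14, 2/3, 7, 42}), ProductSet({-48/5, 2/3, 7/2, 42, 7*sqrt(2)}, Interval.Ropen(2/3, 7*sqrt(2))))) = ProductSet({2/3, 7/2}, Interval.Ropen(2/3, 7*sqrt(2)))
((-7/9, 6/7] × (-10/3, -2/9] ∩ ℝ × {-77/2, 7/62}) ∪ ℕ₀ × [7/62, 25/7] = ℕ₀ × [7/62, 25/7]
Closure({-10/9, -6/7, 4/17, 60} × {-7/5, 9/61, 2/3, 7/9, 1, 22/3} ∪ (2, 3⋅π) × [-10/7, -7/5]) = ({-10/9, -6/7, 4/17, 60} × {-7/5, 9/61, 2/3, 7/9, 1, 22/3}) ∪ ([2, 3⋅π] × [-10/7, -7/5])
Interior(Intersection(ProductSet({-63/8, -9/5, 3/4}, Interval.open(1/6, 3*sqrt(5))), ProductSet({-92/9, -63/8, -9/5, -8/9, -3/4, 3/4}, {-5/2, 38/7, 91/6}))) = EmptySet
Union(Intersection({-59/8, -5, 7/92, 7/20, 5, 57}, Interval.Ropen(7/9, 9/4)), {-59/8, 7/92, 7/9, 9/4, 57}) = {-59/8, 7/92, 7/9, 9/4, 57}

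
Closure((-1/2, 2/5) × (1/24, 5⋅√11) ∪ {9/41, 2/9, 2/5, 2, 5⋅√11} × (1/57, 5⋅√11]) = ({-1/2, 2/5} × [1/24, 5⋅√11]) ∪ ([-1/2, 2/5] × {1/24, 5⋅√11}) ∪ ((-1/2, 2/5) × (1/24, 5⋅√11)) ∪ ({9/41, 2/9, 2/5, 2, 5⋅√11} × [1/57, 5⋅√11])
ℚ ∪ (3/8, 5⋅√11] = ℚ ∪ [3/8, 5⋅√11]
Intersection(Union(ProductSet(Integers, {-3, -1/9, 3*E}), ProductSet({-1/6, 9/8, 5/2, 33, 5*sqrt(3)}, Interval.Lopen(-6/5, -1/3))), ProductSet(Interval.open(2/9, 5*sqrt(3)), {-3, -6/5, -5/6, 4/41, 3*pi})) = Union(ProductSet({9/8, 5/2}, {-5/6}), ProductSet(Range(1, 9, 1), {-3}))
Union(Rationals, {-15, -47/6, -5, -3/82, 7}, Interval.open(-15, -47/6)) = Union(Interval(-15, -47/6), Rationals)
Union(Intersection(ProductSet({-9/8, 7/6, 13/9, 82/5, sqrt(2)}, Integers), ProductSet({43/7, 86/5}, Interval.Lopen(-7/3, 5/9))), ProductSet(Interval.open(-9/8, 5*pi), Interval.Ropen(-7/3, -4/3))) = ProductSet(Interval.open(-9/8, 5*pi), Interval.Ropen(-7/3, -4/3))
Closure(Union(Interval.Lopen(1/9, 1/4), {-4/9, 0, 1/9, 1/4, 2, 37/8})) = Union({-4/9, 0, 2, 37/8}, Interval(1/9, 1/4))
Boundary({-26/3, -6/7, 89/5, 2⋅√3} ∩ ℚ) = {-26/3, -6/7, 89/5}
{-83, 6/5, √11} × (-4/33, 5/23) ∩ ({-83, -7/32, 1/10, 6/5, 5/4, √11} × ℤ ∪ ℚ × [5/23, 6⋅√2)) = {-83, 6/5, √11} × {0}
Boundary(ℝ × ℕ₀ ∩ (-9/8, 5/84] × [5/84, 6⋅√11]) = [-9/8, 5/84] × {1, 2, …, 19}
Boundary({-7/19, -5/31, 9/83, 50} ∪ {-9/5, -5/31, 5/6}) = {-9/5, -7/19, -5/31, 9/83, 5/6, 50}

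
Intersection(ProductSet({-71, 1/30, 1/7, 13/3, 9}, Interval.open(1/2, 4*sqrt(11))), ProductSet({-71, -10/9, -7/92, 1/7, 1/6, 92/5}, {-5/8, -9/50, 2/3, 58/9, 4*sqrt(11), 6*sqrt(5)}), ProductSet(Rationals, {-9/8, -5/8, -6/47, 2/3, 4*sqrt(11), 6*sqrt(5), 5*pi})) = ProductSet({-71, 1/7}, {2/3})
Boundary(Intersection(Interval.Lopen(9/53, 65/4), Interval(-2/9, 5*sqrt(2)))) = {9/53, 5*sqrt(2)}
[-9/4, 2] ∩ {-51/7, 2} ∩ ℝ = {2}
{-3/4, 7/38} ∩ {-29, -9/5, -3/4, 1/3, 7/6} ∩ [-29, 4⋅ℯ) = {-3/4}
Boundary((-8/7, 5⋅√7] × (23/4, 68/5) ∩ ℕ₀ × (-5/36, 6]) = {0, 1, …, 13} × [23/4, 6]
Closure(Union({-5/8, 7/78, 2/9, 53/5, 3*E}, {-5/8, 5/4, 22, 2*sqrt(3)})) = {-5/8, 7/78, 2/9, 5/4, 53/5, 22, 2*sqrt(3), 3*E}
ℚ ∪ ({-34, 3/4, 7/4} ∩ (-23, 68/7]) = ℚ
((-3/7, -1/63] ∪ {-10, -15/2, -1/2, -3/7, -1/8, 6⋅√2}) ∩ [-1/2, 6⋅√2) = {-1/2} ∪ [-3/7, -1/63]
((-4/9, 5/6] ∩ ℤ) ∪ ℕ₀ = ℕ₀ ∪ {0}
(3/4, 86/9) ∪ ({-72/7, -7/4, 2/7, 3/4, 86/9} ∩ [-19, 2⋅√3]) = {-72/7, -7/4, 2/7} ∪ [3/4, 86/9)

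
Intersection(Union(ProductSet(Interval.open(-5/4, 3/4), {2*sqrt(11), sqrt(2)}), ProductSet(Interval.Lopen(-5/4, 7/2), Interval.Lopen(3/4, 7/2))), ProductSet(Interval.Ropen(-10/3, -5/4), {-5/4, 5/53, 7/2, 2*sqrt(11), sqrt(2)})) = EmptySet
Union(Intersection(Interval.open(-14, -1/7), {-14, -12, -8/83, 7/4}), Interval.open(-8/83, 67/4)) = Union({-12}, Interval.open(-8/83, 67/4))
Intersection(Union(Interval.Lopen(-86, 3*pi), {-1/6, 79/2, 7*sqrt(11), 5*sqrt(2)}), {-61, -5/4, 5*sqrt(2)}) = {-61, -5/4, 5*sqrt(2)}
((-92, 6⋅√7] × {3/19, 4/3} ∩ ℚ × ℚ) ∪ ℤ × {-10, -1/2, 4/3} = (ℤ × {-10, -1/2, 4/3}) ∪ ((ℚ ∩ (-92, 6⋅√7]) × {3/19, 4/3})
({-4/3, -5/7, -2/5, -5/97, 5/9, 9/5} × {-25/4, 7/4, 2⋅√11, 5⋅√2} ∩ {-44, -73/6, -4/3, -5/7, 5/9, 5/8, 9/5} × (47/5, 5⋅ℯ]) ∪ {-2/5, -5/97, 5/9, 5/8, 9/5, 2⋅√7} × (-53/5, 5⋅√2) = {-2/5, -5/97, 5/9, 5/8, 9/5, 2⋅√7} × (-53/5, 5⋅√2)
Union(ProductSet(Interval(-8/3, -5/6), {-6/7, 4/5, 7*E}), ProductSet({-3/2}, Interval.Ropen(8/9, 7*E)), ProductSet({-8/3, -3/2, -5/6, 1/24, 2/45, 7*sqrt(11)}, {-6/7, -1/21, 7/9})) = Union(ProductSet({-3/2}, Interval.Ropen(8/9, 7*E)), ProductSet({-8/3, -3/2, -5/6, 1/24, 2/45, 7*sqrt(11)}, {-6/7, -1/21, 7/9}), ProductSet(Interval(-8/3, -5/6), {-6/7, 4/5, 7*E}))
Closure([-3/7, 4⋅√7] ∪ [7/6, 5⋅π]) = [-3/7, 5⋅π]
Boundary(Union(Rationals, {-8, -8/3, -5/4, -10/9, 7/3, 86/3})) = Reals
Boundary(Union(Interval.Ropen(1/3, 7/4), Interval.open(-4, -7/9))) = {-4, -7/9, 1/3, 7/4}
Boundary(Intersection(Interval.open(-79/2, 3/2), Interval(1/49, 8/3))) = {1/49, 3/2}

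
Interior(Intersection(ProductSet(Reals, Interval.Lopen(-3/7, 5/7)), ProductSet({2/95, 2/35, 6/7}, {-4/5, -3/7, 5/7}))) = EmptySet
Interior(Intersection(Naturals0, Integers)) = EmptySet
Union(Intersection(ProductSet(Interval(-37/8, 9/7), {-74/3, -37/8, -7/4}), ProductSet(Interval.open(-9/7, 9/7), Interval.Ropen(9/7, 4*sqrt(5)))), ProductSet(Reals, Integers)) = ProductSet(Reals, Integers)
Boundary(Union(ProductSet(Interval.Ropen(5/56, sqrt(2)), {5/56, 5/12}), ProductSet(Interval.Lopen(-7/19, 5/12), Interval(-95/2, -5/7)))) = Union(ProductSet({-7/19, 5/12}, Interval(-95/2, -5/7)), ProductSet(Interval(-7/19, 5/12), {-95/2, -5/7}), ProductSet(Interval(5/56, sqrt(2)), {5/56, 5/12}))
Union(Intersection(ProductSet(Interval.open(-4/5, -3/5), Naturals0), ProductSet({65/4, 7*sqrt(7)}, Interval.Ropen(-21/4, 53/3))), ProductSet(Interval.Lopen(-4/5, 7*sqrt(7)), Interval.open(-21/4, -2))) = ProductSet(Interval.Lopen(-4/5, 7*sqrt(7)), Interval.open(-21/4, -2))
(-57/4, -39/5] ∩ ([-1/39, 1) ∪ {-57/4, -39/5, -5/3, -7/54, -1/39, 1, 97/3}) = {-39/5}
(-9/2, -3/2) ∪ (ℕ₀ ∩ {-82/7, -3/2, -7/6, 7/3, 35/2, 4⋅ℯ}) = (-9/2, -3/2)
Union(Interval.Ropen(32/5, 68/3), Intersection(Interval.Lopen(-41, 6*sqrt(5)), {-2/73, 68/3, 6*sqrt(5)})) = Union({-2/73}, Interval.Ropen(32/5, 68/3))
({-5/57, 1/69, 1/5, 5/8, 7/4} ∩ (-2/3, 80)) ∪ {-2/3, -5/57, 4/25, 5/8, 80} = {-2/3, -5/57, 1/69, 4/25, 1/5, 5/8, 7/4, 80}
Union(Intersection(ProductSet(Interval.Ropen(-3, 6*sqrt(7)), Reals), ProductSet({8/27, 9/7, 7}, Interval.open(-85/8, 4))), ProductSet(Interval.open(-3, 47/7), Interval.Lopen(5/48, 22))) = Union(ProductSet({8/27, 9/7, 7}, Interval.open(-85/8, 4)), ProductSet(Interval.open(-3, 47/7), Interval.Lopen(5/48, 22)))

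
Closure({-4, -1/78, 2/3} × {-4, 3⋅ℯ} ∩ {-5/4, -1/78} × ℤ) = {-1/78} × {-4}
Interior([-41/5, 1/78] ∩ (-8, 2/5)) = (-8, 1/78)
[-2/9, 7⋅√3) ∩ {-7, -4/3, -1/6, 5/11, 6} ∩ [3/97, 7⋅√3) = {5/11, 6}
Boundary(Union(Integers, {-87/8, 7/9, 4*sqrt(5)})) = Union({-87/8, 7/9, 4*sqrt(5)}, Integers)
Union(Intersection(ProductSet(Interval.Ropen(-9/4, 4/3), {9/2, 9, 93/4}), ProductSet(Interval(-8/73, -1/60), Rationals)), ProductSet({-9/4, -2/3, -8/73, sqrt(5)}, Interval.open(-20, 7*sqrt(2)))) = Union(ProductSet({-9/4, -2/3, -8/73, sqrt(5)}, Interval.open(-20, 7*sqrt(2))), ProductSet(Interval(-8/73, -1/60), {9/2, 9, 93/4}))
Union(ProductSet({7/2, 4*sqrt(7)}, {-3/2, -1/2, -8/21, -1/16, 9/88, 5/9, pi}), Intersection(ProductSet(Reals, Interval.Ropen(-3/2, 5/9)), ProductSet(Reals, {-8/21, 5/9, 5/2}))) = Union(ProductSet({7/2, 4*sqrt(7)}, {-3/2, -1/2, -8/21, -1/16, 9/88, 5/9, pi}), ProductSet(Reals, {-8/21}))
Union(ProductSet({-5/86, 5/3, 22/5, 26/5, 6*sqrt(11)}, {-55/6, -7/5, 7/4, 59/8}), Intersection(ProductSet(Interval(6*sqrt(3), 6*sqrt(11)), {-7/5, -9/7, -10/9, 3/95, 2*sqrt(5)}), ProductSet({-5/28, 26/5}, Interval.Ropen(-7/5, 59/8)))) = ProductSet({-5/86, 5/3, 22/5, 26/5, 6*sqrt(11)}, {-55/6, -7/5, 7/4, 59/8})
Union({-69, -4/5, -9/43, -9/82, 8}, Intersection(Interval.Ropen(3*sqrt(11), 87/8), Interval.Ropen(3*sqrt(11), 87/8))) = Union({-69, -4/5, -9/43, -9/82, 8}, Interval.Ropen(3*sqrt(11), 87/8))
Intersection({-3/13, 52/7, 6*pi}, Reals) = {-3/13, 52/7, 6*pi}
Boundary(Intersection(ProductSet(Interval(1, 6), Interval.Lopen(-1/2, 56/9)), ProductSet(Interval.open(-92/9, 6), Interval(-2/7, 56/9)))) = Union(ProductSet({1, 6}, Interval(-2/7, 56/9)), ProductSet(Interval(1, 6), {-2/7, 56/9}))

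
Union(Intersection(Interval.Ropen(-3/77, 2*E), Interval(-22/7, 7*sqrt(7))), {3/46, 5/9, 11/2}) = Union({11/2}, Interval.Ropen(-3/77, 2*E))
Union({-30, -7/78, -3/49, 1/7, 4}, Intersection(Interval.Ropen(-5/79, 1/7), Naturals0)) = Union({-30, -7/78, -3/49, 1/7, 4}, Range(0, 1, 1))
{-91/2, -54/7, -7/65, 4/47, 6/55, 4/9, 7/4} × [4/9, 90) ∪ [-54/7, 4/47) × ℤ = ([-54/7, 4/47) × ℤ) ∪ ({-91/2, -54/7, -7/65, 4/47, 6/55, 4/9, 7/4} × [4/9, 90))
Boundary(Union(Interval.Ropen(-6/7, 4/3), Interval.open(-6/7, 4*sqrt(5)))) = {-6/7, 4*sqrt(5)}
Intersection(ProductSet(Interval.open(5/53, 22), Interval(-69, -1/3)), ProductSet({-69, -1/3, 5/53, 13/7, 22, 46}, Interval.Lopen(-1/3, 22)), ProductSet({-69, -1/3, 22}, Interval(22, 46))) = EmptySet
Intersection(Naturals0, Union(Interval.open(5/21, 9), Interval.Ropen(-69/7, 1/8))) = Union(Range(0, 1, 1), Range(1, 9, 1))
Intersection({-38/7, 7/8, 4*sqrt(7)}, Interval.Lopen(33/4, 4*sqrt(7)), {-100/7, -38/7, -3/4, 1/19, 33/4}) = EmptySet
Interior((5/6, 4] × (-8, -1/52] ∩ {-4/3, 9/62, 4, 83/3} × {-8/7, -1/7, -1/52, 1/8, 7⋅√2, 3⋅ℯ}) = ∅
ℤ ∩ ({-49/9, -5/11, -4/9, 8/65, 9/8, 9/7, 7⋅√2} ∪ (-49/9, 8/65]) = {-5, -4, …, 0}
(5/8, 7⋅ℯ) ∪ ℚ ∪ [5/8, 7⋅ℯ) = ℚ ∪ [5/8, 7⋅ℯ)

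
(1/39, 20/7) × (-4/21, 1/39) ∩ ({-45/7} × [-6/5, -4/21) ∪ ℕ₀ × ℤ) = {1, 2} × {0}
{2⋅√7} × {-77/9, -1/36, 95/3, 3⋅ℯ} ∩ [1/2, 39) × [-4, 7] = {2⋅√7} × {-1/36}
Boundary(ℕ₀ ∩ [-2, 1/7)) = {0}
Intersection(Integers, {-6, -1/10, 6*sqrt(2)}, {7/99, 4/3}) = EmptySet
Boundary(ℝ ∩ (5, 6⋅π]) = {5, 6⋅π}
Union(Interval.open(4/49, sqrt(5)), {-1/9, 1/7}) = Union({-1/9}, Interval.open(4/49, sqrt(5)))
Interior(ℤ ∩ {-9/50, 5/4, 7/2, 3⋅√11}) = ∅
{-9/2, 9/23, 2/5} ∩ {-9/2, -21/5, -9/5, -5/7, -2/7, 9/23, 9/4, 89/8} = {-9/2, 9/23}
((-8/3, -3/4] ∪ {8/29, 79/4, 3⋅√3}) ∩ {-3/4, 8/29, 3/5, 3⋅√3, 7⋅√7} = {-3/4, 8/29, 3⋅√3}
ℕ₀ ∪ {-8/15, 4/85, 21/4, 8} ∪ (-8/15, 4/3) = [-8/15, 4/3) ∪ ℕ₀ ∪ {21/4}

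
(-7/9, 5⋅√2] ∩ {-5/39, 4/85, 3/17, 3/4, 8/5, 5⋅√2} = {-5/39, 4/85, 3/17, 3/4, 8/5, 5⋅√2}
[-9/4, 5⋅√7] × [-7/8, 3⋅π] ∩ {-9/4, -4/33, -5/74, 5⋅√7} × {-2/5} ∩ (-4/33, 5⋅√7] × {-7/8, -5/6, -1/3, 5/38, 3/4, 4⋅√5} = ∅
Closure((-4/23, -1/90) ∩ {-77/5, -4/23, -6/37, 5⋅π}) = {-6/37}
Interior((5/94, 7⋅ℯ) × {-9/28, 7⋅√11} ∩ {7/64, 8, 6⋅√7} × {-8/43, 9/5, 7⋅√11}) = ∅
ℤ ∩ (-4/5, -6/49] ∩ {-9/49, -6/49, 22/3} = ∅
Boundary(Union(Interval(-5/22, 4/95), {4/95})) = {-5/22, 4/95}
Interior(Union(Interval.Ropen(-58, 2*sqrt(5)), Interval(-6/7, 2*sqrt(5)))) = Interval.open(-58, 2*sqrt(5))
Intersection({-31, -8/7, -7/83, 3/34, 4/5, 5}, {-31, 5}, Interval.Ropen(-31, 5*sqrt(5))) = {-31, 5}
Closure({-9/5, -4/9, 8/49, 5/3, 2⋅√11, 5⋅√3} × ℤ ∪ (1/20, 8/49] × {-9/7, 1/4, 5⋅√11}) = ([1/20, 8/49] × {-9/7, 1/4, 5⋅√11}) ∪ ({-9/5, -4/9, 8/49, 5/3, 2⋅√11, 5⋅√3} × ℤ)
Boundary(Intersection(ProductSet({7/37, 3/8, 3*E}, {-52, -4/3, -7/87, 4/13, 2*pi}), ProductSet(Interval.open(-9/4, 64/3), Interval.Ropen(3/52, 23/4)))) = ProductSet({7/37, 3/8, 3*E}, {4/13})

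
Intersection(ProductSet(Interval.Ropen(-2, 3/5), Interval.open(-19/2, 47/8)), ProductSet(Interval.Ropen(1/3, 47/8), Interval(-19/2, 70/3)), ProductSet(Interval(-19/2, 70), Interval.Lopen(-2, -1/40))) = ProductSet(Interval.Ropen(1/3, 3/5), Interval.Lopen(-2, -1/40))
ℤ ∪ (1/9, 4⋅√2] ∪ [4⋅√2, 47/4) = ℤ ∪ (1/9, 47/4)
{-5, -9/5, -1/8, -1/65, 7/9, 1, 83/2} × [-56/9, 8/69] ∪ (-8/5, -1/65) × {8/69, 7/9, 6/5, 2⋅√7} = ({-5, -9/5, -1/8, -1/65, 7/9, 1, 83/2} × [-56/9, 8/69]) ∪ ((-8/5, -1/65) × {8/69, 7/9, 6/5, 2⋅√7})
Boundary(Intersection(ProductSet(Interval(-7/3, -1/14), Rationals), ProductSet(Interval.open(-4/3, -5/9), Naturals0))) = ProductSet(Interval(-4/3, -5/9), Naturals0)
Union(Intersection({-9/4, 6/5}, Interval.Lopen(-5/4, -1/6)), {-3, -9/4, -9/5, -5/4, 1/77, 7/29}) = {-3, -9/4, -9/5, -5/4, 1/77, 7/29}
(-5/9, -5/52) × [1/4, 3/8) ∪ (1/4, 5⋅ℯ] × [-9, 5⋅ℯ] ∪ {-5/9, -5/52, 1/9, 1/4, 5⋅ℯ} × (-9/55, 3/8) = ((-5/9, -5/52) × [1/4, 3/8)) ∪ ({-5/9, -5/52, 1/9, 1/4, 5⋅ℯ} × (-9/55, 3/8)) ∪ ((1/4, 5⋅ℯ] × [-9, 5⋅ℯ])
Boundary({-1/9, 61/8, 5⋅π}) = {-1/9, 61/8, 5⋅π}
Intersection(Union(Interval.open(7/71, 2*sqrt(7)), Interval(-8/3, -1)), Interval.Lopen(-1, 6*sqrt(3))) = Interval.open(7/71, 2*sqrt(7))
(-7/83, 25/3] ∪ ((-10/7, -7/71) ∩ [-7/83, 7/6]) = (-7/83, 25/3]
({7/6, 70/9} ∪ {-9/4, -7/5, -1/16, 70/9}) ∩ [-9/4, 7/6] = {-9/4, -7/5, -1/16, 7/6}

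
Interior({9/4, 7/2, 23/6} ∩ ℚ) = ∅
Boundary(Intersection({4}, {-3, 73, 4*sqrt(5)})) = EmptySet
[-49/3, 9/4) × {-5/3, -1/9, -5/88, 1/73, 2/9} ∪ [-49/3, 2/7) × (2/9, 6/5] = ([-49/3, 2/7) × (2/9, 6/5]) ∪ ([-49/3, 9/4) × {-5/3, -1/9, -5/88, 1/73, 2/9})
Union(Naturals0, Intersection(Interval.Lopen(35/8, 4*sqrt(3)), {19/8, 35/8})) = Naturals0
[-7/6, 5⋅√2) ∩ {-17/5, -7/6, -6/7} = {-7/6, -6/7}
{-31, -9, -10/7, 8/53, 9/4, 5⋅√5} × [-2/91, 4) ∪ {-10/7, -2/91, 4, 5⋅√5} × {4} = ({-10/7, -2/91, 4, 5⋅√5} × {4}) ∪ ({-31, -9, -10/7, 8/53, 9/4, 5⋅√5} × [-2/91, 4))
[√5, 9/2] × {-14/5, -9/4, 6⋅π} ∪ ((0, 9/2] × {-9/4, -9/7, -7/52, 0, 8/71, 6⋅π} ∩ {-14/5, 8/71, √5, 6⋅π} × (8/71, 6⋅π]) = ({8/71, √5} × {6⋅π}) ∪ ([√5, 9/2] × {-14/5, -9/4, 6⋅π})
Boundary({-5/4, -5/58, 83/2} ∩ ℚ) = {-5/4, -5/58, 83/2}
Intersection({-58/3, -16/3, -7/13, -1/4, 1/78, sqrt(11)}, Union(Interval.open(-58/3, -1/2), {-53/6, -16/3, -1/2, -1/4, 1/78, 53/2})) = {-16/3, -7/13, -1/4, 1/78}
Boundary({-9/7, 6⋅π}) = {-9/7, 6⋅π}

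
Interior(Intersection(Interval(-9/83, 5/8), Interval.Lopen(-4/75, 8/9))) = Interval.open(-4/75, 5/8)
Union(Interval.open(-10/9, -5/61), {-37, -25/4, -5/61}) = Union({-37, -25/4}, Interval.Lopen(-10/9, -5/61))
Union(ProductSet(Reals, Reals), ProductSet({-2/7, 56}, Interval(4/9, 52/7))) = ProductSet(Reals, Reals)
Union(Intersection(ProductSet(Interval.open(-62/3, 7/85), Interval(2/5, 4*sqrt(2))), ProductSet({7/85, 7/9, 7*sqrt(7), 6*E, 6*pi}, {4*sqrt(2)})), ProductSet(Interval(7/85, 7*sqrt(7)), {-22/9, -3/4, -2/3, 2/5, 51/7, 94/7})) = ProductSet(Interval(7/85, 7*sqrt(7)), {-22/9, -3/4, -2/3, 2/5, 51/7, 94/7})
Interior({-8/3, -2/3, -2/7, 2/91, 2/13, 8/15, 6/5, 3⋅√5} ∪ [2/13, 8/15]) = (2/13, 8/15)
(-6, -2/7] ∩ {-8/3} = {-8/3}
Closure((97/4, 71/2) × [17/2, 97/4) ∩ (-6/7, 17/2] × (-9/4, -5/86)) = ∅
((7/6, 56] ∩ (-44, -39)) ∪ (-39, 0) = (-39, 0)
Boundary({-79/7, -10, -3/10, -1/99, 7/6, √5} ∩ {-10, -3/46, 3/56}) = {-10}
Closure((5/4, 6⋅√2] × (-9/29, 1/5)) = ({5/4, 6⋅√2} × [-9/29, 1/5]) ∪ ([5/4, 6⋅√2] × {-9/29, 1/5}) ∪ ((5/4, 6⋅√2] × (-9/29, 1/5))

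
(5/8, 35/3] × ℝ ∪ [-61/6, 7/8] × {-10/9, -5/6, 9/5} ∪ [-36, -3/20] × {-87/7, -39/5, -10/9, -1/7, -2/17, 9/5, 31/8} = ((5/8, 35/3] × ℝ) ∪ ([-61/6, 7/8] × {-10/9, -5/6, 9/5}) ∪ ([-36, -3/20] × {-87/7, -39/5, -10/9, -1/7, -2/17, 9/5, 31/8})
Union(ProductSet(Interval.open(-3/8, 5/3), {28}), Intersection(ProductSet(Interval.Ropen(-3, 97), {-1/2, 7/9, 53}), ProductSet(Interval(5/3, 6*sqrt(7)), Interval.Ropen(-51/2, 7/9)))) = Union(ProductSet(Interval.open(-3/8, 5/3), {28}), ProductSet(Interval(5/3, 6*sqrt(7)), {-1/2}))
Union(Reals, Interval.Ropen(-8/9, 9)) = Interval(-oo, oo)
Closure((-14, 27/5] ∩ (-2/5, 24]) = [-2/5, 27/5]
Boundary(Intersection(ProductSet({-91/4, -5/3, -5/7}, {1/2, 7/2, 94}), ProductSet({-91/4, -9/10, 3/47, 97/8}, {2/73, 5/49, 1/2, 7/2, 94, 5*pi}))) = ProductSet({-91/4}, {1/2, 7/2, 94})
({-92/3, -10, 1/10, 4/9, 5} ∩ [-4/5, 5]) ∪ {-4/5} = {-4/5, 1/10, 4/9, 5}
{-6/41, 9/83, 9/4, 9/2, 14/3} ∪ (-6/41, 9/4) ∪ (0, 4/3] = [-6/41, 9/4] ∪ {9/2, 14/3}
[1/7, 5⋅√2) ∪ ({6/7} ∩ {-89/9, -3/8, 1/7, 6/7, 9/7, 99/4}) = [1/7, 5⋅√2)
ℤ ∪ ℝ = ℝ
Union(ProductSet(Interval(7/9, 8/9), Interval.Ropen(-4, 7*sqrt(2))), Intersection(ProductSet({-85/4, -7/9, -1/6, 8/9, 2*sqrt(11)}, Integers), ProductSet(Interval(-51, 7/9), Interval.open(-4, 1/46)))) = Union(ProductSet({-85/4, -7/9, -1/6}, Range(-3, 1, 1)), ProductSet(Interval(7/9, 8/9), Interval.Ropen(-4, 7*sqrt(2))))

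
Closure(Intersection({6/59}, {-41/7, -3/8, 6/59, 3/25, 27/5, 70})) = {6/59}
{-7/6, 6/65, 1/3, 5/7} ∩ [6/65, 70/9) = {6/65, 1/3, 5/7}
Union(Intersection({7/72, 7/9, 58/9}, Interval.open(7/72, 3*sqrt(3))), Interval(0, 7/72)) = Union({7/9}, Interval(0, 7/72))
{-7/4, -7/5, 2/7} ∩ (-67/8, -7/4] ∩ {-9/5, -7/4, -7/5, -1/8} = {-7/4}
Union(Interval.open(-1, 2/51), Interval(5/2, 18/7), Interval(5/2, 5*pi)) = Union(Interval.open(-1, 2/51), Interval(5/2, 5*pi))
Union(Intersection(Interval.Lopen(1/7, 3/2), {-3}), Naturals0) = Naturals0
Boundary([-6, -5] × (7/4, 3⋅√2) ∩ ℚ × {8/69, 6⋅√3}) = ∅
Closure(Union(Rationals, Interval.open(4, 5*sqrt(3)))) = Union(Interval(-oo, oo), Rationals)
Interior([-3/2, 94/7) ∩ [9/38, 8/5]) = (9/38, 8/5)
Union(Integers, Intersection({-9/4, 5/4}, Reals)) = Union({-9/4, 5/4}, Integers)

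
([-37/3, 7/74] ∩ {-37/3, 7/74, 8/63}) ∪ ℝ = ℝ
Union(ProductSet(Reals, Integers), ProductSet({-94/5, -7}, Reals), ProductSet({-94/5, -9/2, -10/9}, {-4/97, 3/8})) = Union(ProductSet({-94/5, -7}, Reals), ProductSet({-94/5, -9/2, -10/9}, {-4/97, 3/8}), ProductSet(Reals, Integers))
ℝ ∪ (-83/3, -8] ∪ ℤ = (-∞, ∞)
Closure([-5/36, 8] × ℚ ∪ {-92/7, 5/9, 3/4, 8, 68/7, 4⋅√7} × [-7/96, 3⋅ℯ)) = ([-5/36, 8] × ℝ) ∪ ({-92/7, 5/9, 3/4, 8, 68/7, 4⋅√7} × [-7/96, 3⋅ℯ])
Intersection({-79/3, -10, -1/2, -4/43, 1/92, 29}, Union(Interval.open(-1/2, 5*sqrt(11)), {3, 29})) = {-4/43, 1/92, 29}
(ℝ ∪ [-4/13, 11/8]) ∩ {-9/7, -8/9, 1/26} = {-9/7, -8/9, 1/26}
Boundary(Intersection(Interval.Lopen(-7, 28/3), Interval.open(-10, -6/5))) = {-7, -6/5}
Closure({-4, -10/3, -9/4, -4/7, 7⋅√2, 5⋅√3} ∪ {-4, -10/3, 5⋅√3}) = {-4, -10/3, -9/4, -4/7, 7⋅√2, 5⋅√3}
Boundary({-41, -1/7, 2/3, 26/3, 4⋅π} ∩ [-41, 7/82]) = {-41, -1/7}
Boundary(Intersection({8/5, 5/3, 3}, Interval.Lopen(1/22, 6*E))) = {8/5, 5/3, 3}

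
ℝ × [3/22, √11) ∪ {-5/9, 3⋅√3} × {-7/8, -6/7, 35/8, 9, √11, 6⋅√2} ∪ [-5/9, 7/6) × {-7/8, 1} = ([-5/9, 7/6) × {-7/8, 1}) ∪ (ℝ × [3/22, √11)) ∪ ({-5/9, 3⋅√3} × {-7/8, -6/7, 35/8, 9, √11, 6⋅√2})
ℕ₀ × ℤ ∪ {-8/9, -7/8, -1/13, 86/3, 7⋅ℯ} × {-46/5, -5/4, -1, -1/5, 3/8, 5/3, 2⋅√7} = (ℕ₀ × ℤ) ∪ ({-8/9, -7/8, -1/13, 86/3, 7⋅ℯ} × {-46/5, -5/4, -1, -1/5, 3/8, 5/3, 2⋅√7})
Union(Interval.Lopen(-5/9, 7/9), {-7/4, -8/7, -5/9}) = Union({-7/4, -8/7}, Interval(-5/9, 7/9))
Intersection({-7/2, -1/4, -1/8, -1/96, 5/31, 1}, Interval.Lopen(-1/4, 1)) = {-1/8, -1/96, 5/31, 1}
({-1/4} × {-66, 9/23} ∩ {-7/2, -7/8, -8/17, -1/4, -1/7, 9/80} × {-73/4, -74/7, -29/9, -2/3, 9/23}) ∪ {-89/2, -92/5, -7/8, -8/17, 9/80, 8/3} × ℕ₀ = ({-1/4} × {9/23}) ∪ ({-89/2, -92/5, -7/8, -8/17, 9/80, 8/3} × ℕ₀)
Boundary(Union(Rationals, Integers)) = Reals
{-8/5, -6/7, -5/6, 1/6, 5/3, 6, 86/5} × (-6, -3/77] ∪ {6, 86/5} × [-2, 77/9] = ({6, 86/5} × [-2, 77/9]) ∪ ({-8/5, -6/7, -5/6, 1/6, 5/3, 6, 86/5} × (-6, -3/77])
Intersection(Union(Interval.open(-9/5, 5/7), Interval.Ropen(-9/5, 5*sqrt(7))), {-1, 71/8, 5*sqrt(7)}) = {-1, 71/8}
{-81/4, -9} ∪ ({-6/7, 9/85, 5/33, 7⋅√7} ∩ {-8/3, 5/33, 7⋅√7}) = {-81/4, -9, 5/33, 7⋅√7}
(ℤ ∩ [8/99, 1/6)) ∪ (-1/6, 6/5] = (-1/6, 6/5]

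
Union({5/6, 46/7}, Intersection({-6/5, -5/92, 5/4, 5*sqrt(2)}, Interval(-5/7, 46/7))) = {-5/92, 5/6, 5/4, 46/7}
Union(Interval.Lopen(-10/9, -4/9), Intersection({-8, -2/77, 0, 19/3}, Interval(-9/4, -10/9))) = Interval.Lopen(-10/9, -4/9)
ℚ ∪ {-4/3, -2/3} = ℚ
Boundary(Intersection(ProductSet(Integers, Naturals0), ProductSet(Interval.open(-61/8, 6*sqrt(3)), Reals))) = ProductSet(Range(-7, 11, 1), Naturals0)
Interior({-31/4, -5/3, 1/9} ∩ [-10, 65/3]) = ∅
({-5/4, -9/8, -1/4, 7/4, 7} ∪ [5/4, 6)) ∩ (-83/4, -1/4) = {-5/4, -9/8}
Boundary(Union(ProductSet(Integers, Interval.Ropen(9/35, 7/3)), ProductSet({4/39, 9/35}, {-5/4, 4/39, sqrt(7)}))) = Union(ProductSet({4/39, 9/35}, {-5/4, 4/39, sqrt(7)}), ProductSet(Integers, Interval(9/35, 7/3)))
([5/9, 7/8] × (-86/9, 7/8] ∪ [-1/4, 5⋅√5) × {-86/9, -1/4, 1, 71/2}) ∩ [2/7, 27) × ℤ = ([5/9, 7/8] × {-9, -8, …, 0}) ∪ ([2/7, 5⋅√5) × {1})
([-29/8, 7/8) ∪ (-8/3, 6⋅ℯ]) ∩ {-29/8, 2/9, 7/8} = {-29/8, 2/9, 7/8}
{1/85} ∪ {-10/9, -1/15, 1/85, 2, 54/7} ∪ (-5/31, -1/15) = {-10/9, 1/85, 2, 54/7} ∪ (-5/31, -1/15]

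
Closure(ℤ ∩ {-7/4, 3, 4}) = {3, 4}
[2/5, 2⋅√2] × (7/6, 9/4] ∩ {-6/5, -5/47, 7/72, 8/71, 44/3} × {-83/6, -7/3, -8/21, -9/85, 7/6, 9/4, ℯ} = ∅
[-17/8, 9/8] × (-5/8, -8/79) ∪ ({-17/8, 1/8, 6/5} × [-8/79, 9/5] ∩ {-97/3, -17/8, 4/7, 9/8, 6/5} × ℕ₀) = ({-17/8, 6/5} × {0, 1}) ∪ ([-17/8, 9/8] × (-5/8, -8/79))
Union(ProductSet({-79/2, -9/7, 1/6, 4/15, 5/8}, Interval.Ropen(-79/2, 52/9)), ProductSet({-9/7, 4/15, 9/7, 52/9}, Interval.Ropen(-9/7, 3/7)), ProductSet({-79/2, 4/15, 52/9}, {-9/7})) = Union(ProductSet({-79/2, 4/15, 52/9}, {-9/7}), ProductSet({-9/7, 4/15, 9/7, 52/9}, Interval.Ropen(-9/7, 3/7)), ProductSet({-79/2, -9/7, 1/6, 4/15, 5/8}, Interval.Ropen(-79/2, 52/9)))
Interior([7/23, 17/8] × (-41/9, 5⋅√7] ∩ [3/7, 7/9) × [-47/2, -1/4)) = (3/7, 7/9) × (-41/9, -1/4)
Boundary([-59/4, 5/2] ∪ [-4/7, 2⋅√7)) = {-59/4, 2⋅√7}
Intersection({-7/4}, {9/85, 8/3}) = EmptySet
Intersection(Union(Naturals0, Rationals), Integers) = Integers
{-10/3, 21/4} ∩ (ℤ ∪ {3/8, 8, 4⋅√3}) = ∅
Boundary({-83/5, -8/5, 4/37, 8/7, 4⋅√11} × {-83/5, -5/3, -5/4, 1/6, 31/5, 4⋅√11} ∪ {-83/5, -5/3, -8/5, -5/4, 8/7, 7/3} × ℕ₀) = ({-83/5, -5/3, -8/5, -5/4, 8/7, 7/3} × ℕ₀) ∪ ({-83/5, -8/5, 4/37, 8/7, 4⋅√11} × {-83/5, -5/3, -5/4, 1/6, 31/5, 4⋅√11})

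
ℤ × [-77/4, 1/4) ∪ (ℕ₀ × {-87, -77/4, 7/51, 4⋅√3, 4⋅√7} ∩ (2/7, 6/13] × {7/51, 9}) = ℤ × [-77/4, 1/4)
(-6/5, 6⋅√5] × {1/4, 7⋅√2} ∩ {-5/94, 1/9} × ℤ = ∅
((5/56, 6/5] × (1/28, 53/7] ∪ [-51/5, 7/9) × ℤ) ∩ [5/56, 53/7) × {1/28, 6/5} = (5/56, 6/5] × {6/5}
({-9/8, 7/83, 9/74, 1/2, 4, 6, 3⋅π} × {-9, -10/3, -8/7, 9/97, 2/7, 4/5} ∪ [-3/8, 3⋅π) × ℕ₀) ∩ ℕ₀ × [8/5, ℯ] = {0, 1, …, 9} × {2}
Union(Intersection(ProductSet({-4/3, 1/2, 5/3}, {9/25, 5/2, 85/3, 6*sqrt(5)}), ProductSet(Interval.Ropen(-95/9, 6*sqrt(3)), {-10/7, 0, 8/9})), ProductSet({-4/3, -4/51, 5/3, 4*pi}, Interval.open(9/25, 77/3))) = ProductSet({-4/3, -4/51, 5/3, 4*pi}, Interval.open(9/25, 77/3))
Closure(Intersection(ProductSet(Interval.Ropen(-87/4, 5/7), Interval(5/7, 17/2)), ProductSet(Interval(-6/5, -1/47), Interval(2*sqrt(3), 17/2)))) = ProductSet(Interval(-6/5, -1/47), Interval(2*sqrt(3), 17/2))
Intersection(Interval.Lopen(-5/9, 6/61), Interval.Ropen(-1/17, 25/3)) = Interval(-1/17, 6/61)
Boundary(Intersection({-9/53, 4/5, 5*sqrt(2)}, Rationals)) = {-9/53, 4/5}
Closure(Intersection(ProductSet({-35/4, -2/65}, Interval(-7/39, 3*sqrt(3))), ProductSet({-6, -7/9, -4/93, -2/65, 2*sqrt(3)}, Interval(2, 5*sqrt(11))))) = ProductSet({-2/65}, Interval(2, 3*sqrt(3)))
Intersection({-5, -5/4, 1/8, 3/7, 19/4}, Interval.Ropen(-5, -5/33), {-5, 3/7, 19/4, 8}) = {-5}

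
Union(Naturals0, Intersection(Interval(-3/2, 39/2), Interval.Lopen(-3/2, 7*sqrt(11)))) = Union(Interval.Lopen(-3/2, 39/2), Naturals0)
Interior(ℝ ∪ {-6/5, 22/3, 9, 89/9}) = ℝ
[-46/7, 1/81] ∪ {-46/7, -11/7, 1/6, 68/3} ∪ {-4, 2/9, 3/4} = [-46/7, 1/81] ∪ {1/6, 2/9, 3/4, 68/3}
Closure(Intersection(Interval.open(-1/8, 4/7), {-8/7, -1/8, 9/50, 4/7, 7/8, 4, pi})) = {9/50}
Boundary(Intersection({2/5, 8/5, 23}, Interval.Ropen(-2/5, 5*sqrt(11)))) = {2/5, 8/5}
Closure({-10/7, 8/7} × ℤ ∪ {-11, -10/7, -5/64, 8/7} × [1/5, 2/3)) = ({-10/7, 8/7} × ℤ) ∪ ({-11, -10/7, -5/64, 8/7} × [1/5, 2/3])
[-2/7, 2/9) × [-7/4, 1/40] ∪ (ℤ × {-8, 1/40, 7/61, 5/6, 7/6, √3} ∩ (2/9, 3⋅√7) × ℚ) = ([-2/7, 2/9) × [-7/4, 1/40]) ∪ ({1, 2, …, 7} × {-8, 1/40, 7/61, 5/6, 7/6})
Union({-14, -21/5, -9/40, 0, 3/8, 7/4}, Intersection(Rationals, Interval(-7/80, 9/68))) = Union({-14, -21/5, -9/40, 3/8, 7/4}, Intersection(Interval(-7/80, 9/68), Rationals))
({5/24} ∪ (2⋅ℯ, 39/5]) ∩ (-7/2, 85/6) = {5/24} ∪ (2⋅ℯ, 39/5]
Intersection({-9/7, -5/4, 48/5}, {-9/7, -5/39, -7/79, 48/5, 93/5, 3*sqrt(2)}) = {-9/7, 48/5}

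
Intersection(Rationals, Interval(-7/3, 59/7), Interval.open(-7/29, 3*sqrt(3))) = Intersection(Interval.open(-7/29, 3*sqrt(3)), Rationals)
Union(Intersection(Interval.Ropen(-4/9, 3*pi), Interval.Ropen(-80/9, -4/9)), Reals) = Reals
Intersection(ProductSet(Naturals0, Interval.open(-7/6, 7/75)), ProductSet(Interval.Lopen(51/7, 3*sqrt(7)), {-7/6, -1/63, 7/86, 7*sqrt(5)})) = EmptySet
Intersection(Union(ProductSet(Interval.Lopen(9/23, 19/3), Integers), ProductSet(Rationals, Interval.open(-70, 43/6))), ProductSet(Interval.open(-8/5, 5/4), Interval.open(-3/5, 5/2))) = Union(ProductSet(Intersection(Interval.open(-8/5, 5/4), Rationals), Interval.open(-3/5, 5/2)), ProductSet(Interval.open(9/23, 5/4), Range(0, 3, 1)))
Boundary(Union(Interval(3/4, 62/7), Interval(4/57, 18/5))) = {4/57, 62/7}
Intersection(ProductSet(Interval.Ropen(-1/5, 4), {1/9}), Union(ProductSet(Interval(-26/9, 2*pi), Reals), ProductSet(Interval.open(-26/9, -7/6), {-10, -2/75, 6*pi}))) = ProductSet(Interval.Ropen(-1/5, 4), {1/9})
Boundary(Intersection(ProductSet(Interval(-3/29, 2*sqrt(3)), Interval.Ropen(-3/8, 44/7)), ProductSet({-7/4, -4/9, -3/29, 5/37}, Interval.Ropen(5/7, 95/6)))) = ProductSet({-3/29, 5/37}, Interval(5/7, 44/7))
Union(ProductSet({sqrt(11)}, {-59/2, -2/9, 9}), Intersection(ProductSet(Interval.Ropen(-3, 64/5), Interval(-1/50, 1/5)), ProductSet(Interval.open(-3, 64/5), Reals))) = Union(ProductSet({sqrt(11)}, {-59/2, -2/9, 9}), ProductSet(Interval.open(-3, 64/5), Interval(-1/50, 1/5)))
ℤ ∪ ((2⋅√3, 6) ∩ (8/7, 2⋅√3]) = ℤ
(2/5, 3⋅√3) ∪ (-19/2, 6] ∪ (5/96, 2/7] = (-19/2, 6]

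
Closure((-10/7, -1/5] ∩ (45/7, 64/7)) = ∅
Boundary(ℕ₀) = ℕ₀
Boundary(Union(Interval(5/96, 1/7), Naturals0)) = Union(Complement(Naturals0, Interval.open(5/96, 1/7)), {5/96, 1/7})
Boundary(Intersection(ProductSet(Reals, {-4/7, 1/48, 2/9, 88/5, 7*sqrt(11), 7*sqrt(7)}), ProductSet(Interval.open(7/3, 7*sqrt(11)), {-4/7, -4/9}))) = ProductSet(Interval(7/3, 7*sqrt(11)), {-4/7})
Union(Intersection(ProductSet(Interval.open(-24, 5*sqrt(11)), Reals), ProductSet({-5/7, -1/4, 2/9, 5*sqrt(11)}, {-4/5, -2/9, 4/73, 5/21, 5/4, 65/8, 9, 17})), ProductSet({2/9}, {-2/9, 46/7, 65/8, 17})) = Union(ProductSet({2/9}, {-2/9, 46/7, 65/8, 17}), ProductSet({-5/7, -1/4, 2/9}, {-4/5, -2/9, 4/73, 5/21, 5/4, 65/8, 9, 17}))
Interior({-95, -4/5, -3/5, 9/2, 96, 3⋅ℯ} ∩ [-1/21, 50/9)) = ∅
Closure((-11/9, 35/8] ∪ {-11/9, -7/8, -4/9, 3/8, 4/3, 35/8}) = [-11/9, 35/8]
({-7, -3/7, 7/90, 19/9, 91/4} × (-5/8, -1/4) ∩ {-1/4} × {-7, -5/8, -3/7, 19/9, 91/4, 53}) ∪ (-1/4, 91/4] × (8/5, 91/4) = (-1/4, 91/4] × (8/5, 91/4)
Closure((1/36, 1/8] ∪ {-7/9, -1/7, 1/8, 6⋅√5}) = {-7/9, -1/7, 6⋅√5} ∪ [1/36, 1/8]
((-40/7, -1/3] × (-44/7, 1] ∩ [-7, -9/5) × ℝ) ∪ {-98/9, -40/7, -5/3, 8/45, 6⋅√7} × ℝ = ((-40/7, -9/5) × (-44/7, 1]) ∪ ({-98/9, -40/7, -5/3, 8/45, 6⋅√7} × ℝ)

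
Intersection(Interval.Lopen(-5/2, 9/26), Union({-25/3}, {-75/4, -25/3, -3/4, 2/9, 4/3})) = {-3/4, 2/9}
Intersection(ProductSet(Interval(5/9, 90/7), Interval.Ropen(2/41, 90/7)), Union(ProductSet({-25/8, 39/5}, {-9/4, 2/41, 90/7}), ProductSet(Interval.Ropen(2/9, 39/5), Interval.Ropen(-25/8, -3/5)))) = ProductSet({39/5}, {2/41})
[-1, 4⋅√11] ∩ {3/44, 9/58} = {3/44, 9/58}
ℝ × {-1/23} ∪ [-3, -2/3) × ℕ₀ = (ℝ × {-1/23}) ∪ ([-3, -2/3) × ℕ₀)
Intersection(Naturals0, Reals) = Naturals0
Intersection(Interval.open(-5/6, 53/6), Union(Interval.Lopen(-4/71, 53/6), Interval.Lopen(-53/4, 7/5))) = Interval.open(-5/6, 53/6)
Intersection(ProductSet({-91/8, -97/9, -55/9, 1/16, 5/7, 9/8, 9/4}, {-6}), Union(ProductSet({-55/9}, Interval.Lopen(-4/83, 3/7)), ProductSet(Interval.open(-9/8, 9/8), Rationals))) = ProductSet({1/16, 5/7}, {-6})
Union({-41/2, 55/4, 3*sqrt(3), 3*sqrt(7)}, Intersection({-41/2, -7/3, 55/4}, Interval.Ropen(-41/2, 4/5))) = {-41/2, -7/3, 55/4, 3*sqrt(3), 3*sqrt(7)}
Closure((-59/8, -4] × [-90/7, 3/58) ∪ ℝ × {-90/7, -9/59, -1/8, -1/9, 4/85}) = ({-59/8, -4} × [-90/7, 3/58]) ∪ ([-59/8, -4] × {-90/7, 3/58}) ∪ ((-59/8, -4] × [-90/7, 3/58)) ∪ ((-∞, ∞) × {-90/7, -9/59, -1/8, -1/9, 4/85})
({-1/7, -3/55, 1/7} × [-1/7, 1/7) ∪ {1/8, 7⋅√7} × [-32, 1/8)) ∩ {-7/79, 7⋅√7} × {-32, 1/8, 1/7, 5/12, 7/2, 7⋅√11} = {7⋅√7} × {-32}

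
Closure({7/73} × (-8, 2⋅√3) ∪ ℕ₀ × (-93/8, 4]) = (ℕ₀ × [-93/8, 4]) ∪ ({7/73} × [-8, 2⋅√3])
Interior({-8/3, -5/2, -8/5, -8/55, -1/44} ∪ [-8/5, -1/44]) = (-8/5, -1/44)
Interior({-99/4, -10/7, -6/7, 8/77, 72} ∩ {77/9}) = ∅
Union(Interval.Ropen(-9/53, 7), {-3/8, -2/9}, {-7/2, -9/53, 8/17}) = Union({-7/2, -3/8, -2/9}, Interval.Ropen(-9/53, 7))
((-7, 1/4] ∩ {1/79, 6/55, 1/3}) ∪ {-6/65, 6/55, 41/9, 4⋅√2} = {-6/65, 1/79, 6/55, 41/9, 4⋅√2}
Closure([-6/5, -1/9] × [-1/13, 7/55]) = [-6/5, -1/9] × [-1/13, 7/55]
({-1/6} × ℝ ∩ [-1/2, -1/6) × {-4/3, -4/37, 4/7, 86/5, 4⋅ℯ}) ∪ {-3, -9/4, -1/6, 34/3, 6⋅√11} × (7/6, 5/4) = {-3, -9/4, -1/6, 34/3, 6⋅√11} × (7/6, 5/4)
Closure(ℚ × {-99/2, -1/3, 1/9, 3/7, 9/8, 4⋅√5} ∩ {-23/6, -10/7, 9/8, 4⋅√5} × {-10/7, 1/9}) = {-23/6, -10/7, 9/8} × {1/9}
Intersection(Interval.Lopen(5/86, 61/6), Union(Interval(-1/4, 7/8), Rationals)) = Union(Intersection(Interval.Lopen(5/86, 61/6), Rationals), Interval.Lopen(5/86, 7/8))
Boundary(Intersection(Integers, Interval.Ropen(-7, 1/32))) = Range(-7, 1, 1)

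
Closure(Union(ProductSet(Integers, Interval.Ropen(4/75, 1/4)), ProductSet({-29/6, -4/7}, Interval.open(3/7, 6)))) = Union(ProductSet({-29/6, -4/7}, Interval(3/7, 6)), ProductSet(Integers, Interval(4/75, 1/4)))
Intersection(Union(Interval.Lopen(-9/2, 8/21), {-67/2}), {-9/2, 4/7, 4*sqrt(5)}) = EmptySet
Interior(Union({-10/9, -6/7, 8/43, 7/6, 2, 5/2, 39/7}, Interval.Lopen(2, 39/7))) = Interval.open(2, 39/7)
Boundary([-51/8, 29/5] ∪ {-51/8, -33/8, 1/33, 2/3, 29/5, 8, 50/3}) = {-51/8, 29/5, 8, 50/3}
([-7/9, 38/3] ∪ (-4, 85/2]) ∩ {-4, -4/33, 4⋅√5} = {-4/33, 4⋅√5}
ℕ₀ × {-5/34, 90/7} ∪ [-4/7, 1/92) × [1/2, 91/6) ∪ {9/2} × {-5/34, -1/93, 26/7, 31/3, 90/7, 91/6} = (ℕ₀ × {-5/34, 90/7}) ∪ ({9/2} × {-5/34, -1/93, 26/7, 31/3, 90/7, 91/6}) ∪ ([-4/7, 1/92) × [1/2, 91/6))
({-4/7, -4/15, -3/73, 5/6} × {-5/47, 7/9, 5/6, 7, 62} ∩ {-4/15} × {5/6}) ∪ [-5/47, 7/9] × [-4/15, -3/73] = ({-4/15} × {5/6}) ∪ ([-5/47, 7/9] × [-4/15, -3/73])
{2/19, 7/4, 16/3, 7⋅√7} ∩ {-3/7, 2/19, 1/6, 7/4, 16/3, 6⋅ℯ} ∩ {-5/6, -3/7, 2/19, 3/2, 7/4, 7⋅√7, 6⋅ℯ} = {2/19, 7/4}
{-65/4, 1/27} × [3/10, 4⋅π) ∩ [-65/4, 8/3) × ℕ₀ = {-65/4, 1/27} × {1, 2, …, 12}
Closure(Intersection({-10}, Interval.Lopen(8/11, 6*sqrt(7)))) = EmptySet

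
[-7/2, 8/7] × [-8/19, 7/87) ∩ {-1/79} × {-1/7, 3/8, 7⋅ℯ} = {-1/79} × {-1/7}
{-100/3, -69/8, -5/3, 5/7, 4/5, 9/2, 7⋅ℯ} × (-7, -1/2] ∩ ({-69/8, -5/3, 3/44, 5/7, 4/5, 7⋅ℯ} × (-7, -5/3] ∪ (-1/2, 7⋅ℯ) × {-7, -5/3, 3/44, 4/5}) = ({5/7, 4/5, 9/2} × {-5/3}) ∪ ({-69/8, -5/3, 5/7, 4/5, 7⋅ℯ} × (-7, -5/3])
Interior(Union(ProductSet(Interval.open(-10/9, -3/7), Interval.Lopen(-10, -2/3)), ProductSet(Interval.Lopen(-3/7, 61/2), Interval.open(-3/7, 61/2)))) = Union(ProductSet(Interval.open(-10/9, -3/7), Interval.open(-10, -2/3)), ProductSet(Interval.open(-3/7, 61/2), Interval.open(-3/7, 61/2)))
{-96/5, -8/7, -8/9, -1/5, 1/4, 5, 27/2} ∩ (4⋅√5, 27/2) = ∅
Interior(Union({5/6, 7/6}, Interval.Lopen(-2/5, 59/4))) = Interval.open(-2/5, 59/4)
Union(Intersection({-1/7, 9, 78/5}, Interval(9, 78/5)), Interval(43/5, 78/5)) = Interval(43/5, 78/5)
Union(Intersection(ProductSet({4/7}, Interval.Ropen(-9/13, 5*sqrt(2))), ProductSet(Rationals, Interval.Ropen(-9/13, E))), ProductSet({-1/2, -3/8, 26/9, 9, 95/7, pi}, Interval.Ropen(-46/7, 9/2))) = Union(ProductSet({4/7}, Interval.Ropen(-9/13, E)), ProductSet({-1/2, -3/8, 26/9, 9, 95/7, pi}, Interval.Ropen(-46/7, 9/2)))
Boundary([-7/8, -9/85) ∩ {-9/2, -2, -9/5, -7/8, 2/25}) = {-7/8}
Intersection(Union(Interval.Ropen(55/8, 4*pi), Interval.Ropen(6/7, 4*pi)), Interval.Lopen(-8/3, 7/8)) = Interval(6/7, 7/8)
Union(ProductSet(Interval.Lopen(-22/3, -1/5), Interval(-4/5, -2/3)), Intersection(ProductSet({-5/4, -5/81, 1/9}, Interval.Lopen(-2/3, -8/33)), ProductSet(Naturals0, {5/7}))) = ProductSet(Interval.Lopen(-22/3, -1/5), Interval(-4/5, -2/3))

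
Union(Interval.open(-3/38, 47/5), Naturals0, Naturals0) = Union(Interval.open(-3/38, 47/5), Naturals0)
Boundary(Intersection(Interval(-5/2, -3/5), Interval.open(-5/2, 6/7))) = {-5/2, -3/5}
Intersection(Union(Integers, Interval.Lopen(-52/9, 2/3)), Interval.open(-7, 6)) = Union(Interval.Lopen(-52/9, 2/3), Range(-6, 6, 1))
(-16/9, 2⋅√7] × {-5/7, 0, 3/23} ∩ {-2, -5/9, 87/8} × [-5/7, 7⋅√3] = {-5/9} × {-5/7, 0, 3/23}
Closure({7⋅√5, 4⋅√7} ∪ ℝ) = ℝ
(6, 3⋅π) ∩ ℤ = {7, 8, 9}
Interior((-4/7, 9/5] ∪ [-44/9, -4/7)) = (-44/9, -4/7) ∪ (-4/7, 9/5)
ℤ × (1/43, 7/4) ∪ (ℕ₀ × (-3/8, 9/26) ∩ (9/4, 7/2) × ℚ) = (ℤ × (1/43, 7/4)) ∪ ({3} × (ℚ ∩ (-3/8, 9/26)))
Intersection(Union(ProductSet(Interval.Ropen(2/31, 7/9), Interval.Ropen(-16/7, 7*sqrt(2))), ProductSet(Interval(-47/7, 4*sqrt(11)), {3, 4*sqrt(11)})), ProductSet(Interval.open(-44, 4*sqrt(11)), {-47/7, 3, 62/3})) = ProductSet(Interval.Ropen(-47/7, 4*sqrt(11)), {3})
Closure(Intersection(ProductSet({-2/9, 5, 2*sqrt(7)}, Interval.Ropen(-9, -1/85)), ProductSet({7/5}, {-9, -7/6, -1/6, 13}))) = EmptySet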